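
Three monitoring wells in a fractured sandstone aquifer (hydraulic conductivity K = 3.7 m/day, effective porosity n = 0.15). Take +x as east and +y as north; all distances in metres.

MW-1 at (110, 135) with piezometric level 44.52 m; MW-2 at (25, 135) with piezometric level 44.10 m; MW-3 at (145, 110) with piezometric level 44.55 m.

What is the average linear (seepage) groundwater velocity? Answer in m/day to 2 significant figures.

0.19 m/day

Three-point gradient (reference MW-1): Δ to MW-2 = (-85, 0, -0.42), Δ to MW-3 = (35, -25, +0.03).
∂h/∂x = +0.004941, ∂h/∂y = +0.005718 (det = 2125).
|∇h| = √(0.004941² + 0.005718²) = 0.007557
Seepage velocity v = K·i/n = 3.7 × 0.007557 / 0.15 = 0.1864 m/day.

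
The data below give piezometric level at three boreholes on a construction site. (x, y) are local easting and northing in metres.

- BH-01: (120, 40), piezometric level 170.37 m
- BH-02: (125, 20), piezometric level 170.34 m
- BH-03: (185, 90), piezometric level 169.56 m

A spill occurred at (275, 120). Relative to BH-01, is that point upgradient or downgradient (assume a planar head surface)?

downgradient

Three-point gradient (reference BH-01): Δ to BH-02 = (5, -20, -0.03), Δ to BH-03 = (65, 50, -0.81).
∂h/∂x = -0.01142, ∂h/∂y = -0.001355 (det = 1550).
Head at (275, 120) = 170.37 + (-0.01142)·(155) + (-0.001355)·(80) = 168.49 m.
That is lower than the 170.37 m at BH-01, so the point is downgradient.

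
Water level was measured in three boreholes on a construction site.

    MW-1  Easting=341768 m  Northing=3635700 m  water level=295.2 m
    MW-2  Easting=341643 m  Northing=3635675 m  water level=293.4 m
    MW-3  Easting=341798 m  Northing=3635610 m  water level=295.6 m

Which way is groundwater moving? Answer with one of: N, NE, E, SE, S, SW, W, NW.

Taking MW-1 as reference: MW-2−MW-1 = (-125, -25, -1.8); MW-3−MW-1 = (30, -90, +0.4).
Determinant of the coordinate differences = (-125)·(-90) − 30·(-25) = 12000.
∂h/∂x = [(-1.8)·(-90) − (+0.4)·(-25)] / 12000 = +0.01433
∂h/∂y = [(-125)·(+0.4) − 30·(-1.8)] / 12000 = +0.0003333
Flow = −∇h = (-0.01433 east, -0.0003333 north), which points west.

W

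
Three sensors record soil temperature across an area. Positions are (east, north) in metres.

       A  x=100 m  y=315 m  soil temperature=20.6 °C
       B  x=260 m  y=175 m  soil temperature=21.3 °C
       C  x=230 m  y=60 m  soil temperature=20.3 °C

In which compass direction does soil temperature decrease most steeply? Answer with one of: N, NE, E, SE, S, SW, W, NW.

SW

With T = a·x + b·y + c and A as origin, the differences give:
  160·a + (-140)·b = +0.7
  130·a + (-255)·b = -0.3
Eliminate b (×(-255) and ×(-140), subtract): -22600·a = -220.50 → a = ∂T/∂x = +0.009757
Back-substitute: b = ∂T/∂y = +0.006150.
Steepest decrease is along −∇f = (-0.009757 E, -0.006150 N) → southwest.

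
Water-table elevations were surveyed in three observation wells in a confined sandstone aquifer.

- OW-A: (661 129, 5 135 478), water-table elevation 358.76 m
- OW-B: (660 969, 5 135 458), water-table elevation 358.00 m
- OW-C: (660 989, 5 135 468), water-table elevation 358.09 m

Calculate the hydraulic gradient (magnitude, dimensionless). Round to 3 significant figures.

Differences from OW-A: to OW-B (Δx, Δy, Δh) = (-160, -20, -0.76); to OW-C = (-140, -10, -0.67).
Solve a·Δx + b·Δy = Δh: det = (-160)·(-10) − (-140)·(-20) = -1200.
∂h/∂x = [(-0.76)·(-10) − (-0.67)·(-20)] / -1200 = +0.004833
∂h/∂y = [(-160)·(-0.67) − (-140)·(-0.76)] / -1200 = -0.0006667
|∇h| = √(0.004833² + -0.0006667²) = 0.004879

0.00488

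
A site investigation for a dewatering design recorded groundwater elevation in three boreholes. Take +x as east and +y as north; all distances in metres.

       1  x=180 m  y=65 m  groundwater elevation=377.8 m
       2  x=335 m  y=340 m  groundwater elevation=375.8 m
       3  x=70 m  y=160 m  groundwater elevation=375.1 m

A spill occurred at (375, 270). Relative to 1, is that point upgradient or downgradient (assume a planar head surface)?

With h = a·x + b·y + c and 1 as origin, the differences give:
  155·a + 275·b = -2.0
  (-110)·a + 95·b = -2.7
Eliminate b (×95 and ×275, subtract): 44975·a = 552.50 → a = ∂h/∂x = +0.01228
Back-substitute: b = ∂h/∂y = -0.01420.
Head at (375, 270) = 377.8 + (+0.01228)·(195) + (-0.01420)·(205) = 377.29 m.
That is lower than the 377.8 m at 1, so the point is downgradient.

downgradient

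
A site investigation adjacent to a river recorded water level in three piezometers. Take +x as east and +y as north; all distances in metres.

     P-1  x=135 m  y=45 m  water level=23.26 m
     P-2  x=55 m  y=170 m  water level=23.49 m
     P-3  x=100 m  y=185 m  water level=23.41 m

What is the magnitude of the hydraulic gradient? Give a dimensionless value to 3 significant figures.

0.00205

Taking P-1 as reference: P-2−P-1 = (-80, 125, +0.23); P-3−P-1 = (-35, 140, +0.15).
Solve a·Δx + b·Δy = Δh: det = (-80)·140 − (-35)·125 = -6825.
∂h/∂x = [(+0.23)·140 − (+0.15)·125] / -6825 = -0.001971
∂h/∂y = [(-80)·(+0.15) − (-35)·(+0.23)] / -6825 = +0.0005788
|∇h| = √(-0.001971² + 0.0005788²) = 0.002054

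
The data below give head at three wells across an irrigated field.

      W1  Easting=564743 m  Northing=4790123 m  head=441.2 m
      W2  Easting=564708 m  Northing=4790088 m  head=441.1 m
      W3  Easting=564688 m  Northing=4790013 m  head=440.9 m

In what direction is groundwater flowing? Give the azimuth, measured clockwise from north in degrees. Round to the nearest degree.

With h = a·x + b·y + c and W1 as origin, the differences give:
  (-35)·a + (-35)·b = -0.1
  (-55)·a + (-110)·b = -0.3
Eliminate b (×(-110) and ×(-35), subtract): 1925·a = 0.50 → a = ∂h/∂x = +0.0002597
Back-substitute: b = ∂h/∂y = +0.002597.
Flow direction (−∇h) has components (-0.0002597 E, -0.002597 N).
Azimuth = atan2(E, N) = atan2(-0.0002597, -0.002597) = 185.7° ≈ 186°.

186°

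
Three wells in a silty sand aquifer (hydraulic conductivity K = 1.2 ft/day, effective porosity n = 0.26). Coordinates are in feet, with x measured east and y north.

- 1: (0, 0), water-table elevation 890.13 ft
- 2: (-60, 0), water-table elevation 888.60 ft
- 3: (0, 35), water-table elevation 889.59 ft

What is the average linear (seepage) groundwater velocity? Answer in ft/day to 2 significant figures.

∂h/∂x = (888.60 − 890.13) / (-60 − 0) = +0.02550
∂h/∂y = (889.59 − 890.13) / (35 − 0) = -0.01543
|∇h| = √(0.02550² + -0.01543²) = 0.0298
Seepage velocity v = K·i/n = 1.2 × 0.0298 / 0.26 = 0.1375 ft/day.

0.14 ft/day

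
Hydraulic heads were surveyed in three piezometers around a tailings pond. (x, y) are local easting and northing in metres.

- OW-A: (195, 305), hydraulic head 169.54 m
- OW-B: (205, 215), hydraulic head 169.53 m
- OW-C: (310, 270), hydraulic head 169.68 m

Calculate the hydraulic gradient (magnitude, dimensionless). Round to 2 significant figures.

Three-point gradient (reference OW-A): Δ to OW-B = (10, -90, -0.01), Δ to OW-C = (115, -35, +0.14).
∂h/∂x = +0.001295, ∂h/∂y = +0.0002550 (det = 10000).
|∇h| = √(0.001295² + 0.0002550²) = 0.00132

0.0013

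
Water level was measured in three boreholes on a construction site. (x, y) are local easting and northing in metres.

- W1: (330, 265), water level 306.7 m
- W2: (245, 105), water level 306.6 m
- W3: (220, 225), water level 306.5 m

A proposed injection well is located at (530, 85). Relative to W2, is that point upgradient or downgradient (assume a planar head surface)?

Differences from W1: to W2 (Δx, Δy, Δh) = (-85, -160, -0.1); to W3 = (-110, -40, -0.2).
Determinant of the coordinate differences = (-85)·(-40) − (-110)·(-160) = -14200.
∂h/∂x = [(-0.1)·(-40) − (-0.2)·(-160)] / -14200 = +0.001972
∂h/∂y = [(-85)·(-0.2) − (-110)·(-0.1)] / -14200 = -0.0004225
Head at (530, 85) = 306.7 + (+0.001972)·(200) + (-0.0004225)·(-180) = 307.17 m.
That is higher than the 306.6 m at W2, so the point is upgradient.

upgradient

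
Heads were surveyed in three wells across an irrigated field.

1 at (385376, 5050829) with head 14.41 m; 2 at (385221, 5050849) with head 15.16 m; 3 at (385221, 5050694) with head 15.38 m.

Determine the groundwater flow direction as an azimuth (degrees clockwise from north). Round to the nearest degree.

Three-point gradient (reference 1): Δ to 2 = (-155, 20, +0.75), Δ to 3 = (-155, -135, +0.97).
∂h/∂x = -0.005022, ∂h/∂y = -0.001419 (det = 24025).
Flow direction (−∇h) has components (+0.005022 E, +0.001419 N).
Azimuth = atan2(E, N) = atan2(+0.005022, +0.001419) = 74.2° ≈ 074°.

074°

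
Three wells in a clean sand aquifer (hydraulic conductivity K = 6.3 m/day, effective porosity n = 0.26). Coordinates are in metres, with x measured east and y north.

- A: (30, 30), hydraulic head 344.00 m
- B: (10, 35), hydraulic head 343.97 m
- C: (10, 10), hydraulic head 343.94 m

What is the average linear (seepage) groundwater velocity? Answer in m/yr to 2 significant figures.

Three-point gradient (reference A): Δ to B = (-20, 5, -0.03), Δ to C = (-20, -20, -0.06).
∂h/∂x = +0.001800, ∂h/∂y = +0.001200 (det = 500).
|∇h| = √(0.001800² + 0.001200²) = 0.002163
Seepage velocity v = K·i/n = 6.3 × 0.002163 / 0.26 = 0.05241 m/day = 19.14 m/yr.

19 m/yr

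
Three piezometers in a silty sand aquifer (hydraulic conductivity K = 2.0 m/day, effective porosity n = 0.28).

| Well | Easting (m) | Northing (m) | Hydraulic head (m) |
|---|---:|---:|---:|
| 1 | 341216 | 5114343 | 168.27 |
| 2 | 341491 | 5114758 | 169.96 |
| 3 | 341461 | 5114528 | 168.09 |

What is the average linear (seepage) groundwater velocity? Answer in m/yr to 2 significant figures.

31 m/yr

Differences from 1: to 2 (Δx, Δy, Δh) = (275, 415, +1.69); to 3 = (245, 185, -0.18).
Solve a·Δx + b·Δy = Δh: det = 275·185 − 245·415 = -50800.
∂h/∂x = [(+1.69)·185 − (-0.18)·415] / -50800 = -0.007625
∂h/∂y = [275·(-0.18) − 245·(+1.69)] / -50800 = +0.009125
|∇h| = √(-0.007625² + 0.009125²) = 0.01189
Seepage velocity v = K·i/n = 2.0 × 0.01189 / 0.28 = 0.08493 m/day = 31.02 m/yr.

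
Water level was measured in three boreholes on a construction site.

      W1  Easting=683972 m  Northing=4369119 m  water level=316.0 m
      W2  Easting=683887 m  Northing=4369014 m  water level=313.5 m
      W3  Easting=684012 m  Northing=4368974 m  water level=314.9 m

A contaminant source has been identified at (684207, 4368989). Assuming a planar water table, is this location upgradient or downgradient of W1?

upgradient

With h = a·x + b·y + c and W1 as origin, the differences give:
  (-85)·a + (-105)·b = -2.5
  40·a + (-145)·b = -1.1
Eliminate b (×(-145) and ×(-105), subtract): 16525·a = 247.00 → a = ∂h/∂x = +0.01495
Back-substitute: b = ∂h/∂y = +0.01171.
Head at (684207, 4368989) = 316.0 + (+0.01495)·(235) + (+0.01171)·(-130) = 317.99 m.
That is higher than the 316.0 m at W1, so the point is upgradient.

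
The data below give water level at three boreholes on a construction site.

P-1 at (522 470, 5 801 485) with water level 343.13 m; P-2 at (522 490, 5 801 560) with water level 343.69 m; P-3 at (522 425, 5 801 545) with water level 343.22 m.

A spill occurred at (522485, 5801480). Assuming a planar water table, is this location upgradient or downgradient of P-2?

downgradient

Taking P-1 as reference: P-2−P-1 = (20, 75, +0.56); P-3−P-1 = (-45, 60, +0.09).
Determinant of the coordinate differences = 20·60 − (-45)·75 = 4575.
∂h/∂x = [(+0.56)·60 − (+0.09)·75] / 4575 = +0.005869
∂h/∂y = [20·(+0.09) − (-45)·(+0.56)] / 4575 = +0.005902
Head at (522485, 5801480) = 343.13 + (+0.005869)·(15) + (+0.005902)·(-5) = 343.19 m.
That is lower than the 343.69 m at P-2, so the point is downgradient.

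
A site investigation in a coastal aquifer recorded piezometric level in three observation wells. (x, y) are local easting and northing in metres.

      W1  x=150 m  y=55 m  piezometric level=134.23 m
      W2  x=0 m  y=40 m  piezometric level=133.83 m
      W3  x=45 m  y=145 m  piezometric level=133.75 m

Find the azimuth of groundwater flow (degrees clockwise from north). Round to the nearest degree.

305°

Taking W1 as reference: W2−W1 = (-150, -15, -0.40); W3−W1 = (-105, 90, -0.48).
Solve a·Δx + b·Δy = Δh: det = (-150)·90 − (-105)·(-15) = -15075.
∂h/∂x = [(-0.40)·90 − (-0.48)·(-15)] / -15075 = +0.002866
∂h/∂y = [(-150)·(-0.48) − (-105)·(-0.40)] / -15075 = -0.001990
Flow direction (−∇h) has components (-0.002866 E, +0.001990 N).
Azimuth = atan2(E, N) = atan2(-0.002866, +0.001990) = 304.8° ≈ 305°.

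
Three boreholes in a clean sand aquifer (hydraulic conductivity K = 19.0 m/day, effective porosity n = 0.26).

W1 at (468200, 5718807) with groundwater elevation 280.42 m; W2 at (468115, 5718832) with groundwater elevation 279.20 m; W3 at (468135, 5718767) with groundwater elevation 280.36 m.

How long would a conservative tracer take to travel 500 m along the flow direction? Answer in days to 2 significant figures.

Differences from W1: to W2 (Δx, Δy, Δh) = (-85, 25, -1.22); to W3 = (-65, -40, -0.06).
Determinant of the coordinate differences = (-85)·(-40) − (-65)·25 = 5025.
∂h/∂x = [(-1.22)·(-40) − (-0.06)·25] / 5025 = +0.01001
∂h/∂y = [(-85)·(-0.06) − (-65)·(-1.22)] / 5025 = -0.01477
|∇h| = √(0.01001² + -0.01477²) = 0.01784
Seepage velocity v = K·i/n = 19.0 × 0.01784 / 0.26 = 1.304 m/day.
t = 500 / 1.304 = 383.4 days.

380 days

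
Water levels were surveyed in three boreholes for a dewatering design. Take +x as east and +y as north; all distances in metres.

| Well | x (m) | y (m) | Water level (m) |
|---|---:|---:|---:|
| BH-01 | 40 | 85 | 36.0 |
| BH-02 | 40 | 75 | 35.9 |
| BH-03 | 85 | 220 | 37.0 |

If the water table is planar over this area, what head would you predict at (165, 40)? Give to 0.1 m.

Taking BH-01 as reference: BH-02−BH-01 = (0, -10, -0.1); BH-03−BH-01 = (45, 135, +1.0).
Solve a·Δx + b·Δy = Δh: det = 0·135 − 45·(-10) = 450.
∂h/∂x = [(-0.1)·135 − (+1.0)·(-10)] / 450 = -0.007778
∂h/∂y = [0·(+1.0) − 45·(-0.1)] / 450 = +0.01000
h(165, 40) = 36.0 + (-0.007778)·(125) + (+0.01000)·(-45) = 36.0 -0.972 -0.450 = 34.578 m.

34.6 m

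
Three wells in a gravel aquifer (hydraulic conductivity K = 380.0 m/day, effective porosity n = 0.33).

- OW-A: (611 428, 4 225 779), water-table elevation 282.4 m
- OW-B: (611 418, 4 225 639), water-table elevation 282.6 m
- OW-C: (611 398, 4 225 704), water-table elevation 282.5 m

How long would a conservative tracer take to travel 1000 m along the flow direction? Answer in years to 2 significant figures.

Three-point gradient (reference OW-A): Δ to OW-B = (-10, -140, +0.2), Δ to OW-C = (-30, -75, +0.1).
∂h/∂x = +0.0002899, ∂h/∂y = -0.001449 (det = -3450).
|∇h| = √(0.0002899² + -0.001449²) = 0.001478
Seepage velocity v = K·i/n = 380.0 × 0.001478 / 0.33 = 1.702 m/day.
t = 1000 / 1.702 = 587.5 days = 1.61 years.

1.6 years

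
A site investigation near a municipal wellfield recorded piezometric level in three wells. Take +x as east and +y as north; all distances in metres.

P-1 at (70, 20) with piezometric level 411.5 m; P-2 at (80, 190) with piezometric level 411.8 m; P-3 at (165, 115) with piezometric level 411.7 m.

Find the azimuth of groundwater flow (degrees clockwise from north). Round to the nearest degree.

Differences from P-1: to P-2 (Δx, Δy, Δh) = (10, 170, +0.3); to P-3 = (95, 95, +0.2).
Solve a·Δx + b·Δy = Δh: det = 10·95 − 95·170 = -15200.
∂h/∂x = [(+0.3)·95 − (+0.2)·170] / -15200 = +0.0003618
∂h/∂y = [10·(+0.2) − 95·(+0.3)] / -15200 = +0.001743
Flow direction (−∇h) has components (-0.0003618 E, -0.001743 N).
Azimuth = atan2(E, N) = atan2(-0.0003618, -0.001743) = 191.7° ≈ 192°.

192°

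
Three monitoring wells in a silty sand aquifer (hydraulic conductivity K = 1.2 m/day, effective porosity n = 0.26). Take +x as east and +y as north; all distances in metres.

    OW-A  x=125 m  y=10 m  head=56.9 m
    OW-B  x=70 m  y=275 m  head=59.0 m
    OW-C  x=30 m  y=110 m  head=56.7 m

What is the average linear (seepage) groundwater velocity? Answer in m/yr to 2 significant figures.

29 m/yr

Differences from OW-A: to OW-B (Δx, Δy, Δh) = (-55, 265, +2.1); to OW-C = (-95, 100, -0.2).
Determinant of the coordinate differences = (-55)·100 − (-95)·265 = 19675.
∂h/∂x = [(+2.1)·100 − (-0.2)·265] / 19675 = +0.01337
∂h/∂y = [(-55)·(-0.2) − (-95)·(+2.1)] / 19675 = +0.01070
|∇h| = √(0.01337² + 0.01070²) = 0.01712
Seepage velocity v = K·i/n = 1.2 × 0.01712 / 0.26 = 0.07902 m/day = 28.86 m/yr.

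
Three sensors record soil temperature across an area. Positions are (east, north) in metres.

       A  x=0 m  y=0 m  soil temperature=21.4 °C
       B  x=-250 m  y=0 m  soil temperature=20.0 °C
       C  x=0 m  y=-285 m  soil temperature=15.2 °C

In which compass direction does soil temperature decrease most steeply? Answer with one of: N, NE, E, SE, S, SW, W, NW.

S

∂T/∂x = (20.0 − 21.4) / (-250 − 0) = +0.005600
∂T/∂y = (15.2 − 21.4) / (-285 − 0) = +0.02175
Steepest decrease is along −∇f = (-0.005600 E, -0.02175 N) → south.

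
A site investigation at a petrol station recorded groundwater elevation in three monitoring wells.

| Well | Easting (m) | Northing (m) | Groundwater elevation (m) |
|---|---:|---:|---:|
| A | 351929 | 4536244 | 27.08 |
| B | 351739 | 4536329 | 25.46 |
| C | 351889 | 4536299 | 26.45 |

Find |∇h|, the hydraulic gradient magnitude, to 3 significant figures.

0.00928

With h = a·x + b·y + c and A as origin, the differences give:
  (-190)·a + 85·b = -1.62
  (-40)·a + 55·b = -0.63
Eliminate b (×55 and ×85, subtract): -7050·a = -35.550 → a = ∂h/∂x = +0.005043
Back-substitute: b = ∂h/∂y = -0.007787.
|∇h| = √(0.005043² + -0.007787²) = 0.009277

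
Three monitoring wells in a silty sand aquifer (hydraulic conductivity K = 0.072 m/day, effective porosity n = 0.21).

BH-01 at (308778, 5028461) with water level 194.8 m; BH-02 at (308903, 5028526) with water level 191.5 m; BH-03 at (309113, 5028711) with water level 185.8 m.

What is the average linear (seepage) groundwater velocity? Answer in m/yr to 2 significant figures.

With h = a·x + b·y + c and BH-01 as origin, the differences give:
  125·a + 65·b = -3.3
  335·a + 250·b = -9.0
Eliminate b (×250 and ×65, subtract): 9475·a = -240.00 → a = ∂h/∂x = -0.02533
Back-substitute: b = ∂h/∂y = -0.002058.
|∇h| = √(-0.02533² + -0.002058²) = 0.02541
Seepage velocity v = K·i/n = 0.072 × 0.02541 / 0.21 = 0.008712 m/day = 3.182 m/yr.

3.2 m/yr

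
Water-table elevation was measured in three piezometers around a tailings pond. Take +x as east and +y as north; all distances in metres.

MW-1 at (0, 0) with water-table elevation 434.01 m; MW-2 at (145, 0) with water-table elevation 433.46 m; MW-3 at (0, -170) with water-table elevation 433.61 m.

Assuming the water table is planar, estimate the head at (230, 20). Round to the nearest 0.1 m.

∂h/∂x = (433.46 − 434.01) / (145 − 0) = -0.003793
∂h/∂y = (433.61 − 434.01) / (-170 − 0) = +0.002353
h(230, 20) = 434.01 + (-0.003793)·(230) + (+0.002353)·(20) = 434.01 -0.872 +0.047 = 433.185 m.

433.2 m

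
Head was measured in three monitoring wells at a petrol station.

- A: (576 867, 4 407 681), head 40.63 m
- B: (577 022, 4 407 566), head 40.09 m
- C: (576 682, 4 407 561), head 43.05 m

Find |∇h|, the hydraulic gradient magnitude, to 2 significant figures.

0.011

Taking A as reference: B−A = (155, -115, -0.54); C−A = (-185, -120, +2.42).
Determinant of the coordinate differences = 155·(-120) − (-185)·(-115) = -39875.
∂h/∂x = [(-0.54)·(-120) − (+2.42)·(-115)] / -39875 = -0.008604
∂h/∂y = [155·(+2.42) − (-185)·(-0.54)] / -39875 = -0.006902
|∇h| = √(-0.008604² + -0.006902²) = 0.01103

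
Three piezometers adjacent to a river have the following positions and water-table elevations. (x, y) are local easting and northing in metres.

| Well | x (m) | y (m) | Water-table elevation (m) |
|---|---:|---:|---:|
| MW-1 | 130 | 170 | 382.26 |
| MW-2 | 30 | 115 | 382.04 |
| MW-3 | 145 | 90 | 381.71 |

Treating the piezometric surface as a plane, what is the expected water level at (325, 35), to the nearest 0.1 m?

Differences from MW-1: to MW-2 (Δx, Δy, Δh) = (-100, -55, -0.22); to MW-3 = (15, -80, -0.55).
Determinant of the coordinate differences = (-100)·(-80) − 15·(-55) = 8825.
∂h/∂x = [(-0.22)·(-80) − (-0.55)·(-55)] / 8825 = -0.001433
∂h/∂y = [(-100)·(-0.55) − 15·(-0.22)] / 8825 = +0.006606
h(325, 35) = 382.26 + (-0.001433)·(195) + (+0.006606)·(-135) = 382.26 -0.280 -0.892 = 381.089 m.

381.1 m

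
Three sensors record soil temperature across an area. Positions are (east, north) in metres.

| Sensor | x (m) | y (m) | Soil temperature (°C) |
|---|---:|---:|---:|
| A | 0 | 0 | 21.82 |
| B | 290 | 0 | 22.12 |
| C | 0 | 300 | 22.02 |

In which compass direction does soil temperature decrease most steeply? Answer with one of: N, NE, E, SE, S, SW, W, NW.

SW

∂T/∂x = (22.12 − 21.82) / (290 − 0) = +0.001034
∂T/∂y = (22.02 − 21.82) / (300 − 0) = +0.0006667
Steepest decrease is along −∇f = (-0.001034 E, -0.0006667 N) → southwest.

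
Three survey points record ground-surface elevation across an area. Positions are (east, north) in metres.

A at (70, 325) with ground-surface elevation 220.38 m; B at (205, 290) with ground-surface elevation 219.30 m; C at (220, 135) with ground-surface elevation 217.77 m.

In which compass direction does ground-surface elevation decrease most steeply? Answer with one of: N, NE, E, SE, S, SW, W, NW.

SE

With z = a·x + b·y + c and A as origin, the differences give:
  135·a + (-35)·b = -1.08
  150·a + (-190)·b = -2.61
Eliminate b (×(-190) and ×(-35), subtract): -20400·a = 113.850 → a = ∂z/∂x = -0.005581
Back-substitute: b = ∂z/∂y = +0.009331.
Steepest decrease is along −∇f = (+0.005581 E, -0.009331 N) → southeast.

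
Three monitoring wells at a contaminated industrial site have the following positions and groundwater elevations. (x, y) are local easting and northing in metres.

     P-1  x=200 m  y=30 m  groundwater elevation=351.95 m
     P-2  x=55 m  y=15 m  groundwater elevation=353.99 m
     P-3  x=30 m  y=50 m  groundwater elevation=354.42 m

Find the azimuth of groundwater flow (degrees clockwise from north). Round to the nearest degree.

098°

Taking P-1 as reference: P-2−P-1 = (-145, -15, +2.04); P-3−P-1 = (-170, 20, +2.47).
Solve a·Δx + b·Δy = Δh: det = (-145)·20 − (-170)·(-15) = -5450.
∂h/∂x = [(+2.04)·20 − (+2.47)·(-15)] / -5450 = -0.01428
∂h/∂y = [(-145)·(+2.47) − (-170)·(+2.04)] / -5450 = +0.002083
Flow direction (−∇h) has components (+0.01428 E, -0.002083 N).
Azimuth = atan2(E, N) = atan2(+0.01428, -0.002083) = 98.3° ≈ 098°.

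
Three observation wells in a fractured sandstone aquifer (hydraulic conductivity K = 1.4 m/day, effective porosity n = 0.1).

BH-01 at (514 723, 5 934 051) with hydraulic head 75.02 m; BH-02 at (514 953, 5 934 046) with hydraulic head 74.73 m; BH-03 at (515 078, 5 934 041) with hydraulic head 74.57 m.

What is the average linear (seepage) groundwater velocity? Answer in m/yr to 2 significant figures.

With h = a·x + b·y + c and BH-01 as origin, the differences give:
  230·a + (-5)·b = -0.29
  355·a + (-10)·b = -0.45
Eliminate b (×(-10) and ×(-5), subtract): -525·a = 0.650 → a = ∂h/∂x = -0.001238
Back-substitute: b = ∂h/∂y = +0.001048.
|∇h| = √(-0.001238² + 0.001048²) = 0.001622
Seepage velocity v = K·i/n = 1.4 × 0.001622 / 0.1 = 0.02271 m/day = 8.295 m/yr.

8.3 m/yr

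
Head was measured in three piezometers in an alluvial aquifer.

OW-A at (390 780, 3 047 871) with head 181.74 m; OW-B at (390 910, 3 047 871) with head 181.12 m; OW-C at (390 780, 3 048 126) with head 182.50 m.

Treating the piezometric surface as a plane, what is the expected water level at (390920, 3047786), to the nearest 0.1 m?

180.8 m

∂h/∂x = (181.12 − 181.74) / (390910 − 390780) = -0.004769
∂h/∂y = (182.50 − 181.74) / (3048126 − 3047871) = +0.002980
h(390920, 3047786) = 181.74 + (-0.004769)·(140) + (+0.002980)·(-85) = 181.74 -0.668 -0.253 = 180.819 m.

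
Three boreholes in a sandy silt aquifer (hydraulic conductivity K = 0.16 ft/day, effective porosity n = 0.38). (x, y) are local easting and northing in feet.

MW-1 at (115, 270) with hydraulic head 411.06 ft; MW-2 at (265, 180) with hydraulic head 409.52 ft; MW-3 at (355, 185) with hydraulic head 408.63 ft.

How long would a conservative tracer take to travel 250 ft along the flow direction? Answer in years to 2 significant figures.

160 years

Three-point gradient (reference MW-1): Δ to MW-2 = (150, -90, -1.54), Δ to MW-3 = (240, -85, -2.43).
∂h/∂x = -0.009921, ∂h/∂y = +0.0005763 (det = 8850).
|∇h| = √(-0.009921² + 0.0005763²) = 0.009938
Seepage velocity v = K·i/n = 0.16 × 0.009938 / 0.38 = 0.004184 ft/day.
t = 250 / 0.004184 = 5.975e+04 days = 164 years.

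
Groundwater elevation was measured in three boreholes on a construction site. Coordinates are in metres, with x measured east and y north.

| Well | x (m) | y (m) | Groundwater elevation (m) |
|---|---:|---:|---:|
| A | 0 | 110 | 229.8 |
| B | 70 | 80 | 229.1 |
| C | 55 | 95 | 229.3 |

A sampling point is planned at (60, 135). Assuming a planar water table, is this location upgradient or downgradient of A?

Taking A as reference: B−A = (70, -30, -0.7); C−A = (55, -15, -0.5).
Solve a·Δx + b·Δy = Δh: det = 70·(-15) − 55·(-30) = 600.
∂h/∂x = [(-0.7)·(-15) − (-0.5)·(-30)] / 600 = -0.007500
∂h/∂y = [70·(-0.5) − 55·(-0.7)] / 600 = +0.005833
Head at (60, 135) = 229.8 + (-0.007500)·(60) + (+0.005833)·(25) = 229.50 m.
That is lower than the 229.8 m at A, so the point is downgradient.

downgradient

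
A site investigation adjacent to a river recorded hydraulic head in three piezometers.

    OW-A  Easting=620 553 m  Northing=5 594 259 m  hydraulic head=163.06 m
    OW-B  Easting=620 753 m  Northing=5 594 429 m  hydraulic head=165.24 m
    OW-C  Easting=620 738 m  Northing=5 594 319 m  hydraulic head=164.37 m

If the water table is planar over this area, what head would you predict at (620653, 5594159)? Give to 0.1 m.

162.8 m

Differences from OW-A: to OW-B (Δx, Δy, Δh) = (200, 170, +2.18); to OW-C = (185, 60, +1.31).
Solve a·Δx + b·Δy = Δh: det = 200·60 − 185·170 = -19450.
∂h/∂x = [(+2.18)·60 − (+1.31)·170] / -19450 = +0.004725
∂h/∂y = [200·(+1.31) − 185·(+2.18)] / -19450 = +0.007265
h(620653, 5594159) = 163.06 + (+0.004725)·(100) + (+0.007265)·(-100) = 163.06 +0.472 -0.726 = 162.806 m.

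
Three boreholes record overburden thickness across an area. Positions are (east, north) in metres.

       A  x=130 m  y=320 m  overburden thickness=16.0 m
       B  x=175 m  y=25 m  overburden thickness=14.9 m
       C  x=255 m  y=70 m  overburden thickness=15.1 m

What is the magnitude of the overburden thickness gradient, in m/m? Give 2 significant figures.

0.0038 m/m

With d = a·x + b·y + c and A as origin, the differences give:
  45·a + (-295)·b = -1.1
  125·a + (-250)·b = -0.9
Eliminate b (×(-250) and ×(-295), subtract): 25625·a = 9.50 → a = ∂d/∂x = +0.0003707
Back-substitute: b = ∂d/∂y = +0.003785.
|∇f| = √(0.0003707² + 0.003785²) = 0.003803 m/m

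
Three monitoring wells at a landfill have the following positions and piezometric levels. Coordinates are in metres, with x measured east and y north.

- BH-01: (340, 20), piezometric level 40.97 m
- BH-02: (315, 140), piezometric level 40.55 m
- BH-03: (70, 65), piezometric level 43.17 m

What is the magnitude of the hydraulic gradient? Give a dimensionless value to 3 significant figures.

Taking BH-01 as reference: BH-02−BH-01 = (-25, 120, -0.42); BH-03−BH-01 = (-270, 45, +2.20).
Determinant of the coordinate differences = (-25)·45 − (-270)·120 = 31275.
∂h/∂x = [(-0.42)·45 − (+2.20)·120] / 31275 = -0.009046
∂h/∂y = [(-25)·(+2.20) − (-270)·(-0.42)] / 31275 = -0.005384
|∇h| = √(-0.009046² + -0.005384²) = 0.01053

0.0105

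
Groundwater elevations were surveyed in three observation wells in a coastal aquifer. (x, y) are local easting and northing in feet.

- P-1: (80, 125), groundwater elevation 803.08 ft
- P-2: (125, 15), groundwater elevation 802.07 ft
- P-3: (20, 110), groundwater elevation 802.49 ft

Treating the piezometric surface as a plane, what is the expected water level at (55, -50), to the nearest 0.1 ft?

Differences from P-1: to P-2 (Δx, Δy, Δh) = (45, -110, -1.01); to P-3 = (-60, -15, -0.59).
Solve a·Δx + b·Δy = Δh: det = 45·(-15) − (-60)·(-110) = -7275.
∂h/∂x = [(-1.01)·(-15) − (-0.59)·(-110)] / -7275 = +0.006838
∂h/∂y = [45·(-0.59) − (-60)·(-1.01)] / -7275 = +0.01198
h(55, -50) = 803.08 + (+0.006838)·(-25) + (+0.01198)·(-175) = 803.08 -0.171 -2.096 = 800.813 ft.

800.8 ft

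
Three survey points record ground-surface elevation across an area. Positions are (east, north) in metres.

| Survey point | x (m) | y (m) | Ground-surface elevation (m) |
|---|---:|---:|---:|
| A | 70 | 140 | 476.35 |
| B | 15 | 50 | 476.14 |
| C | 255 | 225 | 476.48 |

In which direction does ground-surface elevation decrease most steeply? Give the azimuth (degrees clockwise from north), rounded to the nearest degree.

With z = a·x + b·y + c and A as origin, the differences give:
  (-55)·a + (-90)·b = -0.21
  185·a + 85·b = +0.13
Eliminate b (×85 and ×(-90), subtract): 11975·a = -6.150 → a = ∂z/∂x = -0.0005136
Back-substitute: b = ∂z/∂y = +0.002647.
Steepest decrease is along −∇f: components (+0.0005136 E, -0.002647 N).
Azimuth = atan2(+0.0005136, -0.002647) = 169.0° ≈ 169°.

169°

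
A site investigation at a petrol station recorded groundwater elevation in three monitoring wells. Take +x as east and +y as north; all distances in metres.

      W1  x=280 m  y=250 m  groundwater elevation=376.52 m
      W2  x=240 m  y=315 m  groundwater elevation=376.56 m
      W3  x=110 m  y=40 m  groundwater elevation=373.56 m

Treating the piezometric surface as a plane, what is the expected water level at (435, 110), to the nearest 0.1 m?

377.1 m

Differences from W1: to W2 (Δx, Δy, Δh) = (-40, 65, +0.04); to W3 = (-170, -210, -2.96).
Solve a·Δx + b·Δy = Δh: det = (-40)·(-210) − (-170)·65 = 19450.
∂h/∂x = [(+0.04)·(-210) − (-2.96)·65] / 19450 = +0.009460
∂h/∂y = [(-40)·(-2.96) − (-170)·(+0.04)] / 19450 = +0.006437
h(435, 110) = 376.52 + (+0.009460)·(155) + (+0.006437)·(-140) = 376.52 +1.466 -0.901 = 377.085 m.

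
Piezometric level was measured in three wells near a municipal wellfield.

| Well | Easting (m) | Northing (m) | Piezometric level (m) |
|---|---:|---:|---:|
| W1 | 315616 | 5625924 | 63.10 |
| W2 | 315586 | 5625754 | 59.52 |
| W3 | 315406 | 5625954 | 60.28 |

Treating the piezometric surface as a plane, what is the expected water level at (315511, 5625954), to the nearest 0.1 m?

62.0 m

Differences from W1: to W2 (Δx, Δy, Δh) = (-30, -170, -3.58); to W3 = (-210, 30, -2.82).
Determinant of the coordinate differences = (-30)·30 − (-210)·(-170) = -36600.
∂h/∂x = [(-3.58)·30 − (-2.82)·(-170)] / -36600 = +0.01603
∂h/∂y = [(-30)·(-2.82) − (-210)·(-3.58)] / -36600 = +0.01823
h(315511, 5625954) = 63.10 + (+0.01603)·(-105) + (+0.01823)·(30) = 63.10 -1.683 +0.547 = 61.963 m.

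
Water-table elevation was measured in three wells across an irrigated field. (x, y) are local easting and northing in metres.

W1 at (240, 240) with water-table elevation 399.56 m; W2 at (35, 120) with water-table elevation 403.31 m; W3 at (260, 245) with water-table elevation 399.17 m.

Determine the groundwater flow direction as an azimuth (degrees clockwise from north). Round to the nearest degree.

100°

Taking W1 as reference: W2−W1 = (-205, -120, +3.75); W3−W1 = (20, 5, -0.39).
Solve a·Δx + b·Δy = Δh: det = (-205)·5 − 20·(-120) = 1375.
∂h/∂x = [(+3.75)·5 − (-0.39)·(-120)] / 1375 = -0.02040
∂h/∂y = [(-205)·(-0.39) − 20·(+3.75)] / 1375 = +0.003600
Flow direction (−∇h) has components (+0.02040 E, -0.003600 N).
Azimuth = atan2(E, N) = atan2(+0.02040, -0.003600) = 100.0° ≈ 100°.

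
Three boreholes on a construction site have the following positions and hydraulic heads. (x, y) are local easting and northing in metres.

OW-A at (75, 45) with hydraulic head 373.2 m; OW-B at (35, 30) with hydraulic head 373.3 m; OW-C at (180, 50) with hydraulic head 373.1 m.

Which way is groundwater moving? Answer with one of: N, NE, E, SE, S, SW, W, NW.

Differences from OW-A: to OW-B (Δx, Δy, Δh) = (-40, -15, +0.1); to OW-C = (105, 5, -0.1).
Determinant of the coordinate differences = (-40)·5 − 105·(-15) = 1375.
∂h/∂x = [(+0.1)·5 − (-0.1)·(-15)] / 1375 = -0.0007273
∂h/∂y = [(-40)·(-0.1) − 105·(+0.1)] / 1375 = -0.004727
Flow = −∇h = (+0.0007273 east, +0.004727 north), which points north.

N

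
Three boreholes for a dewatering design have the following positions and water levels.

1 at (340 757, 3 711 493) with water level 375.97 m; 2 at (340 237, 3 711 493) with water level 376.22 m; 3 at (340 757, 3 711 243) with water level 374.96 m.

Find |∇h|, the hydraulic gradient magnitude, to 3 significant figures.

∂h/∂x = (376.22 − 375.97) / (340237 − 340757) = -0.0004808
∂h/∂y = (374.96 − 375.97) / (3711243 − 3711493) = +0.004040
|∇h| = √(-0.0004808² + 0.004040²) = 0.004069

0.00407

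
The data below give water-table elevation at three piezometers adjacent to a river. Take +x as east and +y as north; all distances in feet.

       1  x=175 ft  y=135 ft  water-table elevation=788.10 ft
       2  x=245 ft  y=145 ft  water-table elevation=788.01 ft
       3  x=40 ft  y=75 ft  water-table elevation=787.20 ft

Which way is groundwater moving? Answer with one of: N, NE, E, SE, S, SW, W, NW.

S

Differences from 1: to 2 (Δx, Δy, Δh) = (70, 10, -0.09); to 3 = (-135, -60, -0.90).
Solve a·Δx + b·Δy = Δh: det = 70·(-60) − (-135)·10 = -2850.
∂h/∂x = [(-0.09)·(-60) − (-0.90)·10] / -2850 = -0.005053
∂h/∂y = [70·(-0.90) − (-135)·(-0.09)] / -2850 = +0.02637
Flow = −∇h = (+0.005053 east, -0.02637 north), which points south.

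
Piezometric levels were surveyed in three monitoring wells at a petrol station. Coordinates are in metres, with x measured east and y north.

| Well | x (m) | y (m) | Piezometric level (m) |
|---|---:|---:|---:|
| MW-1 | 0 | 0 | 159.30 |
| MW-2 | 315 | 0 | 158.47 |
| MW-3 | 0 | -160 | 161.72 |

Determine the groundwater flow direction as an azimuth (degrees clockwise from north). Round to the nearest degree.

∂h/∂x = (158.47 − 159.30) / (315 − 0) = -0.002635
∂h/∂y = (161.72 − 159.30) / (-160 − 0) = -0.01512
Flow direction (−∇h) has components (+0.002635 E, +0.01512 N).
Azimuth = atan2(E, N) = atan2(+0.002635, +0.01512) = 9.9° ≈ 010°.

010°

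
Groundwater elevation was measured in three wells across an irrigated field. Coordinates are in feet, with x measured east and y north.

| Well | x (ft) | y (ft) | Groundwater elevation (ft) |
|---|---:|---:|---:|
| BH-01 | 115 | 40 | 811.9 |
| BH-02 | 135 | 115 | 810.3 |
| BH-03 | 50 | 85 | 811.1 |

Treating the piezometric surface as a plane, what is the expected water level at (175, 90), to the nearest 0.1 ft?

810.7 ft

With h = a·x + b·y + c and BH-01 as origin, the differences give:
  20·a + 75·b = -1.6
  (-65)·a + 45·b = -0.8
Eliminate b (×45 and ×75, subtract): 5775·a = -12.00 → a = ∂h/∂x = -0.002078
Back-substitute: b = ∂h/∂y = -0.02078.
h(175, 90) = 811.9 + (-0.002078)·(60) + (-0.02078)·(50) = 811.9 -0.125 -1.039 = 810.736 ft.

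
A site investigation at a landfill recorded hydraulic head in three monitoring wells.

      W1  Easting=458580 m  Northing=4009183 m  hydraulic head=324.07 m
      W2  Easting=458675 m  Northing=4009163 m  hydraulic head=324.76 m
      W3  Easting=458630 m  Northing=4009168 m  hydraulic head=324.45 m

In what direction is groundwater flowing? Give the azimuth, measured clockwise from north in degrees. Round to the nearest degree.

With h = a·x + b·y + c and W1 as origin, the differences give:
  95·a + (-20)·b = +0.69
  50·a + (-15)·b = +0.38
Eliminate b (×(-15) and ×(-20), subtract): -425·a = -2.750 → a = ∂h/∂x = +0.006471
Back-substitute: b = ∂h/∂y = -0.003765.
Flow direction (−∇h) has components (-0.006471 E, +0.003765 N).
Azimuth = atan2(E, N) = atan2(-0.006471, +0.003765) = 300.2° ≈ 300°.

300°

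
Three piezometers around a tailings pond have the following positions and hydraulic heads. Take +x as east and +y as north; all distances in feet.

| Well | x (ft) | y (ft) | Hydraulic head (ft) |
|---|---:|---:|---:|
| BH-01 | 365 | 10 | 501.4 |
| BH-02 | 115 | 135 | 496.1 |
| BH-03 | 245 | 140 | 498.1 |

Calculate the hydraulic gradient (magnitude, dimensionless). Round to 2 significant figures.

With h = a·x + b·y + c and BH-01 as origin, the differences give:
  (-250)·a + 125·b = -5.3
  (-120)·a + 130·b = -3.3
Eliminate b (×130 and ×125, subtract): -17500·a = -276.50 → a = ∂h/∂x = +0.01580
Back-substitute: b = ∂h/∂y = -0.01080.
|∇h| = √(0.01580² + -0.01080²) = 0.01914

0.019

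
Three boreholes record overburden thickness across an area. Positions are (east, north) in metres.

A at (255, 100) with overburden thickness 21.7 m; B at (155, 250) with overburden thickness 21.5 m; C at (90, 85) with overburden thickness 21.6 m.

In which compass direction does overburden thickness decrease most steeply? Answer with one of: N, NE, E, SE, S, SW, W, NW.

Differences from A: to B (Δx, Δy, Δh) = (-100, 150, -0.2); to C = (-165, -15, -0.1).
Solve a·Δx + b·Δy = Δd: det = (-100)·(-15) − (-165)·150 = 26250.
∂d/∂x = [(-0.2)·(-15) − (-0.1)·150] / 26250 = +0.0006857
∂d/∂y = [(-100)·(-0.1) − (-165)·(-0.2)] / 26250 = -0.0008762
Steepest decrease is along −∇f = (-0.0006857 E, +0.0008762 N) → northwest.

NW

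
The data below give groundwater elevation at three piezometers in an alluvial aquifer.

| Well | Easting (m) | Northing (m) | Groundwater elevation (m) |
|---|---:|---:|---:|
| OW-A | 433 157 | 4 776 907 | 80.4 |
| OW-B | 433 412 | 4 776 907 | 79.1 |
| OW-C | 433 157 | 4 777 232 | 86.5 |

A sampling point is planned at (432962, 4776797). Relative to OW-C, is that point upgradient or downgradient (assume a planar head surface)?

downgradient

∂h/∂x = (79.1 − 80.4) / (433412 − 433157) = -0.005098
∂h/∂y = (86.5 − 80.4) / (4777232 − 4776907) = +0.01877
Head at (432962, 4776797) = 80.4 + (-0.005098)·(-195) + (+0.01877)·(-110) = 79.33 m.
That is lower than the 86.5 m at OW-C, so the point is downgradient.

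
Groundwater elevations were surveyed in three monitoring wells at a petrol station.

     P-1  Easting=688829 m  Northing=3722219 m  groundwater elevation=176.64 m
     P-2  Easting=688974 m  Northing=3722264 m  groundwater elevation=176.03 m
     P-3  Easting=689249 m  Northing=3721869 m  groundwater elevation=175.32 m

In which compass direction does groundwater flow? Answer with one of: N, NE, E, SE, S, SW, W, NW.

With h = a·x + b·y + c and P-1 as origin, the differences give:
  145·a + 45·b = -0.61
  420·a + (-350)·b = -1.32
Eliminate b (×(-350) and ×45, subtract): -69650·a = 272.900 → a = ∂h/∂x = -0.003918
Back-substitute: b = ∂h/∂y = -0.0009304.
Flow = −∇h = (+0.003918 east, +0.0009304 north), which points east.

E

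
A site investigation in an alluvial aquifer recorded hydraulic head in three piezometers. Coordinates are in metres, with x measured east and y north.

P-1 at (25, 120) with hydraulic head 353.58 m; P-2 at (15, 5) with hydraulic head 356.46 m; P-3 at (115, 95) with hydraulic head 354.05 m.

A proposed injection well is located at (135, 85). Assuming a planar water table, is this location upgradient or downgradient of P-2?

downgradient

With h = a·x + b·y + c and P-1 as origin, the differences give:
  (-10)·a + (-115)·b = +2.88
  90·a + (-25)·b = +0.47
Eliminate b (×(-25) and ×(-115), subtract): 10600·a = -17.950 → a = ∂h/∂x = -0.001693
Back-substitute: b = ∂h/∂y = -0.02490.
Head at (135, 85) = 353.58 + (-0.001693)·(110) + (-0.02490)·(-35) = 354.27 m.
That is lower than the 356.46 m at P-2, so the point is downgradient.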